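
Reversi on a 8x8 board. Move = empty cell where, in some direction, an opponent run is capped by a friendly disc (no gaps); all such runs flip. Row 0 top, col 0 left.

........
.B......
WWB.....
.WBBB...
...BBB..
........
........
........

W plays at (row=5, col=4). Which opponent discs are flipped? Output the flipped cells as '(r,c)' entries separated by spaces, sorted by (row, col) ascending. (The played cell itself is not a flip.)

Answer: (3,2) (4,3)

Derivation:
Dir NW: opp run (4,3) (3,2) capped by W -> flip
Dir N: opp run (4,4) (3,4), next='.' -> no flip
Dir NE: opp run (4,5), next='.' -> no flip
Dir W: first cell '.' (not opp) -> no flip
Dir E: first cell '.' (not opp) -> no flip
Dir SW: first cell '.' (not opp) -> no flip
Dir S: first cell '.' (not opp) -> no flip
Dir SE: first cell '.' (not opp) -> no flip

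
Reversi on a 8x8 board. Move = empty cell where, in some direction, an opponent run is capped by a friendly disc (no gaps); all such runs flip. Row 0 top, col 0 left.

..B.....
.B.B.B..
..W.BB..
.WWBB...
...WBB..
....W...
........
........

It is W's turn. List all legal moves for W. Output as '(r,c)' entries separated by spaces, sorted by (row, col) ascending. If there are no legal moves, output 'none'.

(0,0): flips 1 -> legal
(0,1): no bracket -> illegal
(0,3): no bracket -> illegal
(0,4): flips 1 -> legal
(0,5): no bracket -> illegal
(0,6): no bracket -> illegal
(1,0): no bracket -> illegal
(1,2): no bracket -> illegal
(1,4): flips 3 -> legal
(1,6): flips 2 -> legal
(2,0): no bracket -> illegal
(2,1): no bracket -> illegal
(2,3): flips 1 -> legal
(2,6): no bracket -> illegal
(3,5): flips 2 -> legal
(3,6): flips 1 -> legal
(4,2): no bracket -> illegal
(4,6): flips 2 -> legal
(5,3): no bracket -> illegal
(5,5): flips 2 -> legal
(5,6): no bracket -> illegal

Answer: (0,0) (0,4) (1,4) (1,6) (2,3) (3,5) (3,6) (4,6) (5,5)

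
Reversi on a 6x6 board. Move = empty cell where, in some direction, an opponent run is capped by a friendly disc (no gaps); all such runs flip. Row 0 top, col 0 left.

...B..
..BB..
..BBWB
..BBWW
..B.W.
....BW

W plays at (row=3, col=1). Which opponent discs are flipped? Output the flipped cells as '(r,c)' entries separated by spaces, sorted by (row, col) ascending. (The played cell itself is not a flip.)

Dir NW: first cell '.' (not opp) -> no flip
Dir N: first cell '.' (not opp) -> no flip
Dir NE: opp run (2,2) (1,3), next='.' -> no flip
Dir W: first cell '.' (not opp) -> no flip
Dir E: opp run (3,2) (3,3) capped by W -> flip
Dir SW: first cell '.' (not opp) -> no flip
Dir S: first cell '.' (not opp) -> no flip
Dir SE: opp run (4,2), next='.' -> no flip

Answer: (3,2) (3,3)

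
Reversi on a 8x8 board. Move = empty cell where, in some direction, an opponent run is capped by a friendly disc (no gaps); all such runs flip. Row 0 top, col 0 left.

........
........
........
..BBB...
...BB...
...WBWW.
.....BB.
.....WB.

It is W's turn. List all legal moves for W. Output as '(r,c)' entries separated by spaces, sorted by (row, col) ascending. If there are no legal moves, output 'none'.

(2,1): no bracket -> illegal
(2,2): flips 2 -> legal
(2,3): flips 2 -> legal
(2,4): no bracket -> illegal
(2,5): no bracket -> illegal
(3,1): no bracket -> illegal
(3,5): flips 1 -> legal
(4,1): no bracket -> illegal
(4,2): no bracket -> illegal
(4,5): no bracket -> illegal
(5,2): no bracket -> illegal
(5,7): flips 1 -> legal
(6,3): no bracket -> illegal
(6,4): no bracket -> illegal
(6,7): no bracket -> illegal
(7,4): flips 1 -> legal
(7,7): flips 2 -> legal

Answer: (2,2) (2,3) (3,5) (5,7) (7,4) (7,7)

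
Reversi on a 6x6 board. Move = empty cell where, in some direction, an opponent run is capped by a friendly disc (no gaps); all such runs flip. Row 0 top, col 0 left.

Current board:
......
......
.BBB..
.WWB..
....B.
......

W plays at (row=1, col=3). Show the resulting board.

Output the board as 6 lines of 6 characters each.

Answer: ......
...W..
.BWB..
.WWB..
....B.
......

Derivation:
Place W at (1,3); scan 8 dirs for brackets.
Dir NW: first cell '.' (not opp) -> no flip
Dir N: first cell '.' (not opp) -> no flip
Dir NE: first cell '.' (not opp) -> no flip
Dir W: first cell '.' (not opp) -> no flip
Dir E: first cell '.' (not opp) -> no flip
Dir SW: opp run (2,2) capped by W -> flip
Dir S: opp run (2,3) (3,3), next='.' -> no flip
Dir SE: first cell '.' (not opp) -> no flip
All flips: (2,2)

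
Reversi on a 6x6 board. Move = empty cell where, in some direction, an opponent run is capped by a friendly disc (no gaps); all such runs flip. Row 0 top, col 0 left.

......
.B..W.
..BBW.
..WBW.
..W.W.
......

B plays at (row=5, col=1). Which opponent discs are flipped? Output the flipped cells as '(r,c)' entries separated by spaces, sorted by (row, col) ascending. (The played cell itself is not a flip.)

Dir NW: first cell '.' (not opp) -> no flip
Dir N: first cell '.' (not opp) -> no flip
Dir NE: opp run (4,2) capped by B -> flip
Dir W: first cell '.' (not opp) -> no flip
Dir E: first cell '.' (not opp) -> no flip
Dir SW: edge -> no flip
Dir S: edge -> no flip
Dir SE: edge -> no flip

Answer: (4,2)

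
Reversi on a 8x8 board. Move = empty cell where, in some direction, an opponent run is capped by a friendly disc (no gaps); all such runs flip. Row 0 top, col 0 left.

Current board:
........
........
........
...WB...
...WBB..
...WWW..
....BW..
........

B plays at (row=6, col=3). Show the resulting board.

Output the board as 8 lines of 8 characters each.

Answer: ........
........
........
...WB...
...WBB..
...WBW..
...BBW..
........

Derivation:
Place B at (6,3); scan 8 dirs for brackets.
Dir NW: first cell '.' (not opp) -> no flip
Dir N: opp run (5,3) (4,3) (3,3), next='.' -> no flip
Dir NE: opp run (5,4) capped by B -> flip
Dir W: first cell '.' (not opp) -> no flip
Dir E: first cell 'B' (not opp) -> no flip
Dir SW: first cell '.' (not opp) -> no flip
Dir S: first cell '.' (not opp) -> no flip
Dir SE: first cell '.' (not opp) -> no flip
All flips: (5,4)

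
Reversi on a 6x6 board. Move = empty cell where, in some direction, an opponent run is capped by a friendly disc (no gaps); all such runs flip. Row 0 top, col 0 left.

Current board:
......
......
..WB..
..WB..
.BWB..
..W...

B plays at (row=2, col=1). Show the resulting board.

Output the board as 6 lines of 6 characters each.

Answer: ......
......
.BBB..
..BB..
.BWB..
..W...

Derivation:
Place B at (2,1); scan 8 dirs for brackets.
Dir NW: first cell '.' (not opp) -> no flip
Dir N: first cell '.' (not opp) -> no flip
Dir NE: first cell '.' (not opp) -> no flip
Dir W: first cell '.' (not opp) -> no flip
Dir E: opp run (2,2) capped by B -> flip
Dir SW: first cell '.' (not opp) -> no flip
Dir S: first cell '.' (not opp) -> no flip
Dir SE: opp run (3,2) capped by B -> flip
All flips: (2,2) (3,2)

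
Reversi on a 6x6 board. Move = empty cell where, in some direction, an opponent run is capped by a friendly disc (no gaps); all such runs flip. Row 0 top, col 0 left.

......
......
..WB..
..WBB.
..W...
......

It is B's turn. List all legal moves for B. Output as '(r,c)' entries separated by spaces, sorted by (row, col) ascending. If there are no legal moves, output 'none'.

(1,1): flips 1 -> legal
(1,2): no bracket -> illegal
(1,3): no bracket -> illegal
(2,1): flips 1 -> legal
(3,1): flips 1 -> legal
(4,1): flips 1 -> legal
(4,3): no bracket -> illegal
(5,1): flips 1 -> legal
(5,2): no bracket -> illegal
(5,3): no bracket -> illegal

Answer: (1,1) (2,1) (3,1) (4,1) (5,1)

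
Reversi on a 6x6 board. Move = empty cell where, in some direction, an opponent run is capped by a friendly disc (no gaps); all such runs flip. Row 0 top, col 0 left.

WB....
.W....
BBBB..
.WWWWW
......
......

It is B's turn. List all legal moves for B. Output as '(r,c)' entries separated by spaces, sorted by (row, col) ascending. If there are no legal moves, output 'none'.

(0,2): flips 1 -> legal
(1,0): no bracket -> illegal
(1,2): no bracket -> illegal
(2,4): no bracket -> illegal
(2,5): no bracket -> illegal
(3,0): no bracket -> illegal
(4,0): flips 1 -> legal
(4,1): flips 2 -> legal
(4,2): flips 2 -> legal
(4,3): flips 2 -> legal
(4,4): flips 1 -> legal
(4,5): flips 1 -> legal

Answer: (0,2) (4,0) (4,1) (4,2) (4,3) (4,4) (4,5)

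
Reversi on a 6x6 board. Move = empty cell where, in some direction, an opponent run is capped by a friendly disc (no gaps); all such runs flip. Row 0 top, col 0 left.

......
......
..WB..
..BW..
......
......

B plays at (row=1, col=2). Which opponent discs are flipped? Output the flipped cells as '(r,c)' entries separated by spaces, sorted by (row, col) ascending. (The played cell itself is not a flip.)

Answer: (2,2)

Derivation:
Dir NW: first cell '.' (not opp) -> no flip
Dir N: first cell '.' (not opp) -> no flip
Dir NE: first cell '.' (not opp) -> no flip
Dir W: first cell '.' (not opp) -> no flip
Dir E: first cell '.' (not opp) -> no flip
Dir SW: first cell '.' (not opp) -> no flip
Dir S: opp run (2,2) capped by B -> flip
Dir SE: first cell 'B' (not opp) -> no flip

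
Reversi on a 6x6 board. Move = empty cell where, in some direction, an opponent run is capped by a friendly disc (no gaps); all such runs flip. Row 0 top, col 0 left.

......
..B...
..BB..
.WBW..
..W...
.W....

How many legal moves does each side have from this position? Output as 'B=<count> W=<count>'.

-- B to move --
(2,0): no bracket -> illegal
(2,1): no bracket -> illegal
(2,4): no bracket -> illegal
(3,0): flips 1 -> legal
(3,4): flips 1 -> legal
(4,0): flips 1 -> legal
(4,1): no bracket -> illegal
(4,3): flips 1 -> legal
(4,4): flips 1 -> legal
(5,0): no bracket -> illegal
(5,2): flips 1 -> legal
(5,3): no bracket -> illegal
B mobility = 6
-- W to move --
(0,1): no bracket -> illegal
(0,2): flips 3 -> legal
(0,3): no bracket -> illegal
(1,1): flips 1 -> legal
(1,3): flips 2 -> legal
(1,4): no bracket -> illegal
(2,1): no bracket -> illegal
(2,4): no bracket -> illegal
(3,4): no bracket -> illegal
(4,1): no bracket -> illegal
(4,3): no bracket -> illegal
W mobility = 3

Answer: B=6 W=3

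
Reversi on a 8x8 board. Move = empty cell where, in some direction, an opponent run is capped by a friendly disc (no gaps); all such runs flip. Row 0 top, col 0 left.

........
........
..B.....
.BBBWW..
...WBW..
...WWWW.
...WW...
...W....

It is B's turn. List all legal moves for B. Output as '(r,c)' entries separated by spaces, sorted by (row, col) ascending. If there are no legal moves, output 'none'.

Answer: (2,4) (2,6) (3,6) (4,2) (4,6) (6,2) (6,5) (6,6) (7,4)

Derivation:
(2,3): no bracket -> illegal
(2,4): flips 1 -> legal
(2,5): no bracket -> illegal
(2,6): flips 1 -> legal
(3,6): flips 2 -> legal
(4,2): flips 1 -> legal
(4,6): flips 1 -> legal
(4,7): no bracket -> illegal
(5,2): no bracket -> illegal
(5,7): no bracket -> illegal
(6,2): flips 1 -> legal
(6,5): flips 2 -> legal
(6,6): flips 1 -> legal
(6,7): no bracket -> illegal
(7,2): no bracket -> illegal
(7,4): flips 2 -> legal
(7,5): no bracket -> illegal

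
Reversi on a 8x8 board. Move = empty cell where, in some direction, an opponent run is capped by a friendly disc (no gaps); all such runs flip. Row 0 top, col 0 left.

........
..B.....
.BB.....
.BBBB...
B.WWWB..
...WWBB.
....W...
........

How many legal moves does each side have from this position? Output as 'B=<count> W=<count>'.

-- B to move --
(3,5): no bracket -> illegal
(4,1): flips 3 -> legal
(5,1): flips 1 -> legal
(5,2): flips 4 -> legal
(6,2): no bracket -> illegal
(6,3): flips 3 -> legal
(6,5): flips 2 -> legal
(7,3): flips 1 -> legal
(7,4): flips 3 -> legal
(7,5): flips 3 -> legal
B mobility = 8
-- W to move --
(0,1): no bracket -> illegal
(0,2): flips 3 -> legal
(0,3): no bracket -> illegal
(1,0): flips 2 -> legal
(1,1): flips 2 -> legal
(1,3): no bracket -> illegal
(2,0): flips 1 -> legal
(2,3): flips 1 -> legal
(2,4): flips 2 -> legal
(2,5): flips 1 -> legal
(3,0): no bracket -> illegal
(3,5): no bracket -> illegal
(3,6): flips 1 -> legal
(4,1): no bracket -> illegal
(4,6): flips 2 -> legal
(4,7): no bracket -> illegal
(5,0): no bracket -> illegal
(5,1): no bracket -> illegal
(5,7): flips 2 -> legal
(6,5): no bracket -> illegal
(6,6): flips 1 -> legal
(6,7): no bracket -> illegal
W mobility = 11

Answer: B=8 W=11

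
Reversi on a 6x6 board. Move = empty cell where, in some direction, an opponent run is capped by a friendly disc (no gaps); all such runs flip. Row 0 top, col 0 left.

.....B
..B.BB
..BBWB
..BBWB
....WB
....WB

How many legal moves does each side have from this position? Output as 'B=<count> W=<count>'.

Answer: B=3 W=6

Derivation:
-- B to move --
(1,3): flips 1 -> legal
(4,3): flips 2 -> legal
(5,3): flips 2 -> legal
B mobility = 3
-- W to move --
(0,1): flips 2 -> legal
(0,2): no bracket -> illegal
(0,3): no bracket -> illegal
(0,4): flips 1 -> legal
(1,1): flips 2 -> legal
(1,3): no bracket -> illegal
(2,1): flips 2 -> legal
(3,1): flips 2 -> legal
(4,1): no bracket -> illegal
(4,2): flips 1 -> legal
(4,3): no bracket -> illegal
W mobility = 6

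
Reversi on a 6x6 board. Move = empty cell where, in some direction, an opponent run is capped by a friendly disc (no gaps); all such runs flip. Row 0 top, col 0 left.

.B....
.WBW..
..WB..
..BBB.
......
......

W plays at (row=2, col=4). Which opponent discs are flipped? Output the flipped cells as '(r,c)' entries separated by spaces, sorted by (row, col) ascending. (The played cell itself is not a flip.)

Dir NW: first cell 'W' (not opp) -> no flip
Dir N: first cell '.' (not opp) -> no flip
Dir NE: first cell '.' (not opp) -> no flip
Dir W: opp run (2,3) capped by W -> flip
Dir E: first cell '.' (not opp) -> no flip
Dir SW: opp run (3,3), next='.' -> no flip
Dir S: opp run (3,4), next='.' -> no flip
Dir SE: first cell '.' (not opp) -> no flip

Answer: (2,3)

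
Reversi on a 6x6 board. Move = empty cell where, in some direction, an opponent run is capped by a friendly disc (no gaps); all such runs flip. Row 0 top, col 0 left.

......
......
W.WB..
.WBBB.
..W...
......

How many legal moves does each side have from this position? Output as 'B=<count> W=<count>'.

Answer: B=6 W=3

Derivation:
-- B to move --
(1,0): no bracket -> illegal
(1,1): flips 1 -> legal
(1,2): flips 1 -> legal
(1,3): no bracket -> illegal
(2,1): flips 1 -> legal
(3,0): flips 1 -> legal
(4,0): no bracket -> illegal
(4,1): no bracket -> illegal
(4,3): no bracket -> illegal
(5,1): flips 1 -> legal
(5,2): flips 1 -> legal
(5,3): no bracket -> illegal
B mobility = 6
-- W to move --
(1,2): no bracket -> illegal
(1,3): no bracket -> illegal
(1,4): no bracket -> illegal
(2,1): no bracket -> illegal
(2,4): flips 2 -> legal
(2,5): no bracket -> illegal
(3,5): flips 3 -> legal
(4,1): no bracket -> illegal
(4,3): no bracket -> illegal
(4,4): flips 1 -> legal
(4,5): no bracket -> illegal
W mobility = 3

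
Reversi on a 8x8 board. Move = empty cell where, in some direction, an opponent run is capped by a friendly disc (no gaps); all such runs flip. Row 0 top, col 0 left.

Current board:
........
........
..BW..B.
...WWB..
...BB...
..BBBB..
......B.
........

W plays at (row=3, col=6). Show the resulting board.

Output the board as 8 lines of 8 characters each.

Answer: ........
........
..BW..B.
...WWWW.
...BB...
..BBBB..
......B.
........

Derivation:
Place W at (3,6); scan 8 dirs for brackets.
Dir NW: first cell '.' (not opp) -> no flip
Dir N: opp run (2,6), next='.' -> no flip
Dir NE: first cell '.' (not opp) -> no flip
Dir W: opp run (3,5) capped by W -> flip
Dir E: first cell '.' (not opp) -> no flip
Dir SW: first cell '.' (not opp) -> no flip
Dir S: first cell '.' (not opp) -> no flip
Dir SE: first cell '.' (not opp) -> no flip
All flips: (3,5)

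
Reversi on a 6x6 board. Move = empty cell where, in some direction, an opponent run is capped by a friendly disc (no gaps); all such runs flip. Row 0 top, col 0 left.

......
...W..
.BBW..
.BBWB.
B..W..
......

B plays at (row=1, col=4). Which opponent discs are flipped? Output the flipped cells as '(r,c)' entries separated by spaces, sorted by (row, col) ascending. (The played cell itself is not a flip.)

Dir NW: first cell '.' (not opp) -> no flip
Dir N: first cell '.' (not opp) -> no flip
Dir NE: first cell '.' (not opp) -> no flip
Dir W: opp run (1,3), next='.' -> no flip
Dir E: first cell '.' (not opp) -> no flip
Dir SW: opp run (2,3) capped by B -> flip
Dir S: first cell '.' (not opp) -> no flip
Dir SE: first cell '.' (not opp) -> no flip

Answer: (2,3)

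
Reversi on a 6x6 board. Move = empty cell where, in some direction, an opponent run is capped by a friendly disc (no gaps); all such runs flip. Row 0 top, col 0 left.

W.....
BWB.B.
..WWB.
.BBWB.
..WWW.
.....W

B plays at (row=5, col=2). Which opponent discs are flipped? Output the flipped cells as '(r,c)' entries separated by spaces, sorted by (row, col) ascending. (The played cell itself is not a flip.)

Answer: (4,2) (4,3)

Derivation:
Dir NW: first cell '.' (not opp) -> no flip
Dir N: opp run (4,2) capped by B -> flip
Dir NE: opp run (4,3) capped by B -> flip
Dir W: first cell '.' (not opp) -> no flip
Dir E: first cell '.' (not opp) -> no flip
Dir SW: edge -> no flip
Dir S: edge -> no flip
Dir SE: edge -> no flip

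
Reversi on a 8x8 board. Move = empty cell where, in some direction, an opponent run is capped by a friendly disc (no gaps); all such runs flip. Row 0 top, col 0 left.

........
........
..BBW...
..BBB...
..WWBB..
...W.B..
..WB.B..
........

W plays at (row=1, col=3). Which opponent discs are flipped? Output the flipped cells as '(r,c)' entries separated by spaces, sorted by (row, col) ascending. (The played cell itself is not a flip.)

Answer: (2,3) (3,3)

Derivation:
Dir NW: first cell '.' (not opp) -> no flip
Dir N: first cell '.' (not opp) -> no flip
Dir NE: first cell '.' (not opp) -> no flip
Dir W: first cell '.' (not opp) -> no flip
Dir E: first cell '.' (not opp) -> no flip
Dir SW: opp run (2,2), next='.' -> no flip
Dir S: opp run (2,3) (3,3) capped by W -> flip
Dir SE: first cell 'W' (not opp) -> no flip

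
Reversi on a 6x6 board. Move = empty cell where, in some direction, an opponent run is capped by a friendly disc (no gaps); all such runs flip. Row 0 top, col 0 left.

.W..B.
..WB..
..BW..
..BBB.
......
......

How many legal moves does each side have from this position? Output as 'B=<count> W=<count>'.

Answer: B=4 W=7

Derivation:
-- B to move --
(0,0): no bracket -> illegal
(0,2): flips 1 -> legal
(0,3): no bracket -> illegal
(1,0): no bracket -> illegal
(1,1): flips 1 -> legal
(1,4): flips 1 -> legal
(2,1): no bracket -> illegal
(2,4): flips 1 -> legal
B mobility = 4
-- W to move --
(0,2): no bracket -> illegal
(0,3): flips 1 -> legal
(0,5): no bracket -> illegal
(1,1): no bracket -> illegal
(1,4): flips 1 -> legal
(1,5): no bracket -> illegal
(2,1): flips 1 -> legal
(2,4): no bracket -> illegal
(2,5): no bracket -> illegal
(3,1): no bracket -> illegal
(3,5): no bracket -> illegal
(4,1): flips 1 -> legal
(4,2): flips 2 -> legal
(4,3): flips 1 -> legal
(4,4): no bracket -> illegal
(4,5): flips 1 -> legal
W mobility = 7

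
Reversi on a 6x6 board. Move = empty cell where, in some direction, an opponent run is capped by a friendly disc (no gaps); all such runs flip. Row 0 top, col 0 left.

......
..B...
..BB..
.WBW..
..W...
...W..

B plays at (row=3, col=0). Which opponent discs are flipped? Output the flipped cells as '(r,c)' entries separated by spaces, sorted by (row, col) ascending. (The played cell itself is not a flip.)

Answer: (3,1)

Derivation:
Dir NW: edge -> no flip
Dir N: first cell '.' (not opp) -> no flip
Dir NE: first cell '.' (not opp) -> no flip
Dir W: edge -> no flip
Dir E: opp run (3,1) capped by B -> flip
Dir SW: edge -> no flip
Dir S: first cell '.' (not opp) -> no flip
Dir SE: first cell '.' (not opp) -> no flip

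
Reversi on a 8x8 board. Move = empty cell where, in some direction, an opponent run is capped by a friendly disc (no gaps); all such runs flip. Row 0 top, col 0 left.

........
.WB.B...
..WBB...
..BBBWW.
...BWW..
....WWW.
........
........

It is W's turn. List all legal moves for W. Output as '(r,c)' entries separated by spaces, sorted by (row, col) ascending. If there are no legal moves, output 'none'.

(0,1): flips 3 -> legal
(0,2): flips 1 -> legal
(0,3): no bracket -> illegal
(0,4): flips 3 -> legal
(0,5): no bracket -> illegal
(1,3): flips 2 -> legal
(1,5): no bracket -> illegal
(2,1): flips 2 -> legal
(2,5): flips 2 -> legal
(3,1): flips 3 -> legal
(4,1): no bracket -> illegal
(4,2): flips 2 -> legal
(5,2): no bracket -> illegal
(5,3): no bracket -> illegal

Answer: (0,1) (0,2) (0,4) (1,3) (2,1) (2,5) (3,1) (4,2)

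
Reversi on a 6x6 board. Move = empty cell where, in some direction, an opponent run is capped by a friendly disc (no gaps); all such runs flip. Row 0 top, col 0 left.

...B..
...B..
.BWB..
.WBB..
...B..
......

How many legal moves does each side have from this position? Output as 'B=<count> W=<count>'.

Answer: B=5 W=7

Derivation:
-- B to move --
(1,1): flips 1 -> legal
(1,2): flips 1 -> legal
(2,0): no bracket -> illegal
(3,0): flips 1 -> legal
(4,0): flips 2 -> legal
(4,1): flips 1 -> legal
(4,2): no bracket -> illegal
B mobility = 5
-- W to move --
(0,2): no bracket -> illegal
(0,4): flips 1 -> legal
(1,0): no bracket -> illegal
(1,1): flips 1 -> legal
(1,2): no bracket -> illegal
(1,4): no bracket -> illegal
(2,0): flips 1 -> legal
(2,4): flips 1 -> legal
(3,0): no bracket -> illegal
(3,4): flips 2 -> legal
(4,1): no bracket -> illegal
(4,2): flips 1 -> legal
(4,4): flips 1 -> legal
(5,2): no bracket -> illegal
(5,3): no bracket -> illegal
(5,4): no bracket -> illegal
W mobility = 7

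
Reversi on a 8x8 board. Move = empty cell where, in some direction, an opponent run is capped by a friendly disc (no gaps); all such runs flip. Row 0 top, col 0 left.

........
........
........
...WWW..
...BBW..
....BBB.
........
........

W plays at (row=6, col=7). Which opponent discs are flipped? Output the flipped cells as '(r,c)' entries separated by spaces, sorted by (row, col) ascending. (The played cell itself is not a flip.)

Answer: (5,6)

Derivation:
Dir NW: opp run (5,6) capped by W -> flip
Dir N: first cell '.' (not opp) -> no flip
Dir NE: edge -> no flip
Dir W: first cell '.' (not opp) -> no flip
Dir E: edge -> no flip
Dir SW: first cell '.' (not opp) -> no flip
Dir S: first cell '.' (not opp) -> no flip
Dir SE: edge -> no flip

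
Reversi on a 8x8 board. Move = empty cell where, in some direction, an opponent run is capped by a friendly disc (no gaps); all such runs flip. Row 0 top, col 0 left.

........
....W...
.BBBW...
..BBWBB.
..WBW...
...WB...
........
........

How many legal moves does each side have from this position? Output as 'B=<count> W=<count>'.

-- B to move --
(0,3): no bracket -> illegal
(0,4): flips 4 -> legal
(0,5): flips 1 -> legal
(1,3): flips 1 -> legal
(1,5): flips 1 -> legal
(2,5): flips 2 -> legal
(3,1): no bracket -> illegal
(4,1): flips 1 -> legal
(4,5): flips 2 -> legal
(5,1): flips 1 -> legal
(5,2): flips 2 -> legal
(5,5): flips 1 -> legal
(6,2): flips 2 -> legal
(6,3): flips 1 -> legal
(6,4): no bracket -> illegal
B mobility = 12
-- W to move --
(1,0): no bracket -> illegal
(1,1): flips 2 -> legal
(1,2): flips 3 -> legal
(1,3): flips 3 -> legal
(2,0): flips 3 -> legal
(2,5): no bracket -> illegal
(2,6): flips 1 -> legal
(2,7): no bracket -> illegal
(3,0): no bracket -> illegal
(3,1): flips 2 -> legal
(3,7): flips 2 -> legal
(4,1): flips 2 -> legal
(4,5): no bracket -> illegal
(4,6): flips 1 -> legal
(4,7): no bracket -> illegal
(5,2): flips 1 -> legal
(5,5): flips 1 -> legal
(6,3): no bracket -> illegal
(6,4): flips 1 -> legal
(6,5): no bracket -> illegal
W mobility = 12

Answer: B=12 W=12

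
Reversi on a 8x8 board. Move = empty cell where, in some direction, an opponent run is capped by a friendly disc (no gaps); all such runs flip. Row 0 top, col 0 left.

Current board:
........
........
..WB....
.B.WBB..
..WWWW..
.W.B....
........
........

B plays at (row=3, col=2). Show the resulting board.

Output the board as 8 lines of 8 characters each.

Place B at (3,2); scan 8 dirs for brackets.
Dir NW: first cell '.' (not opp) -> no flip
Dir N: opp run (2,2), next='.' -> no flip
Dir NE: first cell 'B' (not opp) -> no flip
Dir W: first cell 'B' (not opp) -> no flip
Dir E: opp run (3,3) capped by B -> flip
Dir SW: first cell '.' (not opp) -> no flip
Dir S: opp run (4,2), next='.' -> no flip
Dir SE: opp run (4,3), next='.' -> no flip
All flips: (3,3)

Answer: ........
........
..WB....
.BBBBB..
..WWWW..
.W.B....
........
........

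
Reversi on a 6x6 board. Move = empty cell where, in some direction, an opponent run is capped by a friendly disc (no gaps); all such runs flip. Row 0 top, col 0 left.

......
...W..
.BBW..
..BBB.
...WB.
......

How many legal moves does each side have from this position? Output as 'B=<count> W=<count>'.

Answer: B=9 W=6

Derivation:
-- B to move --
(0,2): no bracket -> illegal
(0,3): flips 2 -> legal
(0,4): flips 1 -> legal
(1,2): flips 1 -> legal
(1,4): flips 1 -> legal
(2,4): flips 1 -> legal
(4,2): flips 1 -> legal
(5,2): flips 1 -> legal
(5,3): flips 1 -> legal
(5,4): flips 1 -> legal
B mobility = 9
-- W to move --
(1,0): flips 2 -> legal
(1,1): no bracket -> illegal
(1,2): no bracket -> illegal
(2,0): flips 2 -> legal
(2,4): no bracket -> illegal
(2,5): flips 1 -> legal
(3,0): no bracket -> illegal
(3,1): flips 1 -> legal
(3,5): no bracket -> illegal
(4,1): flips 1 -> legal
(4,2): no bracket -> illegal
(4,5): flips 2 -> legal
(5,3): no bracket -> illegal
(5,4): no bracket -> illegal
(5,5): no bracket -> illegal
W mobility = 6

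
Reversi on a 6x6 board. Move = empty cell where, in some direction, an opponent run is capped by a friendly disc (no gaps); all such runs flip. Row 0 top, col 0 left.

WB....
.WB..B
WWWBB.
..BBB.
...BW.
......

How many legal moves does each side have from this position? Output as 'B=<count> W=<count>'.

-- B to move --
(0,2): no bracket -> illegal
(1,0): flips 2 -> legal
(1,3): no bracket -> illegal
(3,0): flips 1 -> legal
(3,1): flips 2 -> legal
(3,5): no bracket -> illegal
(4,5): flips 1 -> legal
(5,3): no bracket -> illegal
(5,4): flips 1 -> legal
(5,5): flips 1 -> legal
B mobility = 6
-- W to move --
(0,2): flips 2 -> legal
(0,3): flips 1 -> legal
(0,4): no bracket -> illegal
(0,5): no bracket -> illegal
(1,0): no bracket -> illegal
(1,3): flips 1 -> legal
(1,4): flips 2 -> legal
(2,5): flips 2 -> legal
(3,1): no bracket -> illegal
(3,5): no bracket -> illegal
(4,1): no bracket -> illegal
(4,2): flips 2 -> legal
(4,5): no bracket -> illegal
(5,2): no bracket -> illegal
(5,3): no bracket -> illegal
(5,4): flips 2 -> legal
W mobility = 7

Answer: B=6 W=7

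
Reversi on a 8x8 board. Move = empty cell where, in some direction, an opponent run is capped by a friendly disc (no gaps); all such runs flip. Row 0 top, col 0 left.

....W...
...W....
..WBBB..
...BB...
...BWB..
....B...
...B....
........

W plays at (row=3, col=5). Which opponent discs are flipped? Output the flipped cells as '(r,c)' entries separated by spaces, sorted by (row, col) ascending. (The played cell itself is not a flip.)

Dir NW: opp run (2,4) capped by W -> flip
Dir N: opp run (2,5), next='.' -> no flip
Dir NE: first cell '.' (not opp) -> no flip
Dir W: opp run (3,4) (3,3), next='.' -> no flip
Dir E: first cell '.' (not opp) -> no flip
Dir SW: first cell 'W' (not opp) -> no flip
Dir S: opp run (4,5), next='.' -> no flip
Dir SE: first cell '.' (not opp) -> no flip

Answer: (2,4)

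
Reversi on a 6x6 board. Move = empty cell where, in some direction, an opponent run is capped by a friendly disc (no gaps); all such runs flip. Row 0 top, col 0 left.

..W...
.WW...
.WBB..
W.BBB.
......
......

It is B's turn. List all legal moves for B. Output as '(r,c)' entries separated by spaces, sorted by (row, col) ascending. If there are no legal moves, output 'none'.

Answer: (0,0) (0,1) (1,0) (2,0)

Derivation:
(0,0): flips 1 -> legal
(0,1): flips 1 -> legal
(0,3): no bracket -> illegal
(1,0): flips 1 -> legal
(1,3): no bracket -> illegal
(2,0): flips 1 -> legal
(3,1): no bracket -> illegal
(4,0): no bracket -> illegal
(4,1): no bracket -> illegal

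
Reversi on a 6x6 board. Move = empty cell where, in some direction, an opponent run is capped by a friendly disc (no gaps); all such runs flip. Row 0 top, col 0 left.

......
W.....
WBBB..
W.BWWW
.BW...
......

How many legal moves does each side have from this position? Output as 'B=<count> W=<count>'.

Answer: B=4 W=8

Derivation:
-- B to move --
(0,0): no bracket -> illegal
(0,1): no bracket -> illegal
(1,1): no bracket -> illegal
(2,4): no bracket -> illegal
(2,5): no bracket -> illegal
(3,1): no bracket -> illegal
(4,0): no bracket -> illegal
(4,3): flips 2 -> legal
(4,4): flips 1 -> legal
(4,5): flips 1 -> legal
(5,1): no bracket -> illegal
(5,2): flips 1 -> legal
(5,3): no bracket -> illegal
B mobility = 4
-- W to move --
(1,1): flips 1 -> legal
(1,2): flips 4 -> legal
(1,3): flips 1 -> legal
(1,4): no bracket -> illegal
(2,4): flips 3 -> legal
(3,1): flips 1 -> legal
(4,0): flips 1 -> legal
(4,3): flips 2 -> legal
(5,0): no bracket -> illegal
(5,1): no bracket -> illegal
(5,2): flips 1 -> legal
W mobility = 8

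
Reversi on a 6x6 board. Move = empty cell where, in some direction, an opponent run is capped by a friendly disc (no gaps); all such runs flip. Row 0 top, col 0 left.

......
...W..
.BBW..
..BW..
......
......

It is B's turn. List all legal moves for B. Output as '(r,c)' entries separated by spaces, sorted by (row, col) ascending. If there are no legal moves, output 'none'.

Answer: (0,4) (1,4) (2,4) (3,4) (4,4)

Derivation:
(0,2): no bracket -> illegal
(0,3): no bracket -> illegal
(0,4): flips 1 -> legal
(1,2): no bracket -> illegal
(1,4): flips 1 -> legal
(2,4): flips 1 -> legal
(3,4): flips 1 -> legal
(4,2): no bracket -> illegal
(4,3): no bracket -> illegal
(4,4): flips 1 -> legal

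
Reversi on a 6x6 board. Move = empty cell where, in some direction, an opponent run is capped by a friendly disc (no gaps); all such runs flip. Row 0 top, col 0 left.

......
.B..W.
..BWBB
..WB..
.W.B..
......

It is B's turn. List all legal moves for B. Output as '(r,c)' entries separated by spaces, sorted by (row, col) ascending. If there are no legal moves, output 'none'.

Answer: (0,3) (0,4) (1,3) (2,1) (3,1) (4,2)

Derivation:
(0,3): flips 1 -> legal
(0,4): flips 1 -> legal
(0,5): no bracket -> illegal
(1,2): no bracket -> illegal
(1,3): flips 1 -> legal
(1,5): no bracket -> illegal
(2,1): flips 1 -> legal
(3,0): no bracket -> illegal
(3,1): flips 1 -> legal
(3,4): no bracket -> illegal
(4,0): no bracket -> illegal
(4,2): flips 1 -> legal
(5,0): no bracket -> illegal
(5,1): no bracket -> illegal
(5,2): no bracket -> illegal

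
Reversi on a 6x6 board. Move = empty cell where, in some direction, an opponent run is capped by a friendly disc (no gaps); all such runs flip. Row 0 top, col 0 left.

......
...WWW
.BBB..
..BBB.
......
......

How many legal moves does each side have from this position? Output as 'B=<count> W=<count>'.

-- B to move --
(0,2): no bracket -> illegal
(0,3): flips 1 -> legal
(0,4): flips 1 -> legal
(0,5): flips 1 -> legal
(1,2): no bracket -> illegal
(2,4): no bracket -> illegal
(2,5): no bracket -> illegal
B mobility = 3
-- W to move --
(1,0): no bracket -> illegal
(1,1): no bracket -> illegal
(1,2): no bracket -> illegal
(2,0): no bracket -> illegal
(2,4): no bracket -> illegal
(2,5): no bracket -> illegal
(3,0): no bracket -> illegal
(3,1): flips 1 -> legal
(3,5): no bracket -> illegal
(4,1): flips 2 -> legal
(4,2): no bracket -> illegal
(4,3): flips 2 -> legal
(4,4): no bracket -> illegal
(4,5): no bracket -> illegal
W mobility = 3

Answer: B=3 W=3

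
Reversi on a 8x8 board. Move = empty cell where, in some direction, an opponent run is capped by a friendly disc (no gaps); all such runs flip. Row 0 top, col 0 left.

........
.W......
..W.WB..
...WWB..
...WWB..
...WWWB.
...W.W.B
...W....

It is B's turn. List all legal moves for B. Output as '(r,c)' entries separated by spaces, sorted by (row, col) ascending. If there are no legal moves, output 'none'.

Answer: (1,3) (2,3) (3,2) (4,2) (5,2) (6,2) (7,2) (7,4) (7,5)

Derivation:
(0,0): no bracket -> illegal
(0,1): no bracket -> illegal
(0,2): no bracket -> illegal
(1,0): no bracket -> illegal
(1,2): no bracket -> illegal
(1,3): flips 1 -> legal
(1,4): no bracket -> illegal
(1,5): no bracket -> illegal
(2,0): no bracket -> illegal
(2,1): no bracket -> illegal
(2,3): flips 2 -> legal
(3,1): no bracket -> illegal
(3,2): flips 2 -> legal
(4,2): flips 2 -> legal
(4,6): no bracket -> illegal
(5,2): flips 5 -> legal
(6,2): flips 2 -> legal
(6,4): no bracket -> illegal
(6,6): no bracket -> illegal
(7,2): flips 2 -> legal
(7,4): flips 1 -> legal
(7,5): flips 2 -> legal
(7,6): no bracket -> illegal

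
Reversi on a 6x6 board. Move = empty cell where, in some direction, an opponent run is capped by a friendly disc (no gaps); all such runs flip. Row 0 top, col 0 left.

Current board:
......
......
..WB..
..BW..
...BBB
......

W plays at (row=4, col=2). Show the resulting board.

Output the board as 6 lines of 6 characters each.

Place W at (4,2); scan 8 dirs for brackets.
Dir NW: first cell '.' (not opp) -> no flip
Dir N: opp run (3,2) capped by W -> flip
Dir NE: first cell 'W' (not opp) -> no flip
Dir W: first cell '.' (not opp) -> no flip
Dir E: opp run (4,3) (4,4) (4,5), next=edge -> no flip
Dir SW: first cell '.' (not opp) -> no flip
Dir S: first cell '.' (not opp) -> no flip
Dir SE: first cell '.' (not opp) -> no flip
All flips: (3,2)

Answer: ......
......
..WB..
..WW..
..WBBB
......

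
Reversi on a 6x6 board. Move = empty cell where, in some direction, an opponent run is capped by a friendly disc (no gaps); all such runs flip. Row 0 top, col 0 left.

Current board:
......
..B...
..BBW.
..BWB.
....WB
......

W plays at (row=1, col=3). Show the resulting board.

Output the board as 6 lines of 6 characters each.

Answer: ......
..BW..
..BWW.
..BWB.
....WB
......

Derivation:
Place W at (1,3); scan 8 dirs for brackets.
Dir NW: first cell '.' (not opp) -> no flip
Dir N: first cell '.' (not opp) -> no flip
Dir NE: first cell '.' (not opp) -> no flip
Dir W: opp run (1,2), next='.' -> no flip
Dir E: first cell '.' (not opp) -> no flip
Dir SW: opp run (2,2), next='.' -> no flip
Dir S: opp run (2,3) capped by W -> flip
Dir SE: first cell 'W' (not opp) -> no flip
All flips: (2,3)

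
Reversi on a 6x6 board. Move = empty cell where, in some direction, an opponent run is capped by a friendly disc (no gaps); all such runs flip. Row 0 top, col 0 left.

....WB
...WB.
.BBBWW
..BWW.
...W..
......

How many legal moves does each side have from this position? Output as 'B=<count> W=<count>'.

Answer: B=7 W=7

Derivation:
-- B to move --
(0,2): no bracket -> illegal
(0,3): flips 2 -> legal
(1,2): flips 1 -> legal
(1,5): no bracket -> illegal
(3,5): flips 2 -> legal
(4,2): no bracket -> illegal
(4,4): flips 3 -> legal
(4,5): flips 1 -> legal
(5,2): no bracket -> illegal
(5,3): flips 2 -> legal
(5,4): flips 1 -> legal
B mobility = 7
-- W to move --
(0,3): flips 1 -> legal
(1,0): flips 2 -> legal
(1,1): flips 1 -> legal
(1,2): flips 1 -> legal
(1,5): flips 1 -> legal
(2,0): flips 3 -> legal
(3,0): no bracket -> illegal
(3,1): flips 2 -> legal
(4,1): no bracket -> illegal
(4,2): no bracket -> illegal
W mobility = 7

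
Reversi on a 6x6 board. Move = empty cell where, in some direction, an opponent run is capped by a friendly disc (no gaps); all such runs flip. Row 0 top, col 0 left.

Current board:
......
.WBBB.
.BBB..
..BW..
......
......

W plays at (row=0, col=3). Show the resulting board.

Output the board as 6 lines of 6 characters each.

Place W at (0,3); scan 8 dirs for brackets.
Dir NW: edge -> no flip
Dir N: edge -> no flip
Dir NE: edge -> no flip
Dir W: first cell '.' (not opp) -> no flip
Dir E: first cell '.' (not opp) -> no flip
Dir SW: opp run (1,2) (2,1), next='.' -> no flip
Dir S: opp run (1,3) (2,3) capped by W -> flip
Dir SE: opp run (1,4), next='.' -> no flip
All flips: (1,3) (2,3)

Answer: ...W..
.WBWB.
.BBW..
..BW..
......
......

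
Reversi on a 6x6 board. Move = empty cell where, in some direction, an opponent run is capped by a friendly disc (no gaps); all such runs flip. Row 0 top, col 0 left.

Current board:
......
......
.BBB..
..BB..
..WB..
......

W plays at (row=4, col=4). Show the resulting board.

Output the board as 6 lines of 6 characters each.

Place W at (4,4); scan 8 dirs for brackets.
Dir NW: opp run (3,3) (2,2), next='.' -> no flip
Dir N: first cell '.' (not opp) -> no flip
Dir NE: first cell '.' (not opp) -> no flip
Dir W: opp run (4,3) capped by W -> flip
Dir E: first cell '.' (not opp) -> no flip
Dir SW: first cell '.' (not opp) -> no flip
Dir S: first cell '.' (not opp) -> no flip
Dir SE: first cell '.' (not opp) -> no flip
All flips: (4,3)

Answer: ......
......
.BBB..
..BB..
..WWW.
......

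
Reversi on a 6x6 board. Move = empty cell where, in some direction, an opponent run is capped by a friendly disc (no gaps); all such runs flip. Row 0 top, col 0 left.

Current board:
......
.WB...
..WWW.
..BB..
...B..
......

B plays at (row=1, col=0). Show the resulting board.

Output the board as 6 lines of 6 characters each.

Answer: ......
BBB...
..WWW.
..BB..
...B..
......

Derivation:
Place B at (1,0); scan 8 dirs for brackets.
Dir NW: edge -> no flip
Dir N: first cell '.' (not opp) -> no flip
Dir NE: first cell '.' (not opp) -> no flip
Dir W: edge -> no flip
Dir E: opp run (1,1) capped by B -> flip
Dir SW: edge -> no flip
Dir S: first cell '.' (not opp) -> no flip
Dir SE: first cell '.' (not opp) -> no flip
All flips: (1,1)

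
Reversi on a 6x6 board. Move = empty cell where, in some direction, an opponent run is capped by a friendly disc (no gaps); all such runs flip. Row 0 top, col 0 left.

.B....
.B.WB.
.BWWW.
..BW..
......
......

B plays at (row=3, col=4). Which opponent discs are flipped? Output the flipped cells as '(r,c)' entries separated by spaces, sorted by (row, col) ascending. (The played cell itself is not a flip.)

Dir NW: opp run (2,3), next='.' -> no flip
Dir N: opp run (2,4) capped by B -> flip
Dir NE: first cell '.' (not opp) -> no flip
Dir W: opp run (3,3) capped by B -> flip
Dir E: first cell '.' (not opp) -> no flip
Dir SW: first cell '.' (not opp) -> no flip
Dir S: first cell '.' (not opp) -> no flip
Dir SE: first cell '.' (not opp) -> no flip

Answer: (2,4) (3,3)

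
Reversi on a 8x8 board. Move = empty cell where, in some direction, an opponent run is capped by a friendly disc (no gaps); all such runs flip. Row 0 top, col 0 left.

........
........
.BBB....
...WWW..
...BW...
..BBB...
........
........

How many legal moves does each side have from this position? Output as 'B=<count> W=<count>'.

-- B to move --
(2,4): flips 2 -> legal
(2,5): flips 1 -> legal
(2,6): flips 2 -> legal
(3,2): no bracket -> illegal
(3,6): no bracket -> illegal
(4,2): no bracket -> illegal
(4,5): flips 2 -> legal
(4,6): no bracket -> illegal
(5,5): flips 2 -> legal
B mobility = 5
-- W to move --
(1,0): no bracket -> illegal
(1,1): flips 1 -> legal
(1,2): flips 1 -> legal
(1,3): flips 1 -> legal
(1,4): no bracket -> illegal
(2,0): no bracket -> illegal
(2,4): no bracket -> illegal
(3,0): no bracket -> illegal
(3,1): no bracket -> illegal
(3,2): no bracket -> illegal
(4,1): no bracket -> illegal
(4,2): flips 1 -> legal
(4,5): no bracket -> illegal
(5,1): no bracket -> illegal
(5,5): no bracket -> illegal
(6,1): flips 2 -> legal
(6,2): flips 1 -> legal
(6,3): flips 2 -> legal
(6,4): flips 1 -> legal
(6,5): no bracket -> illegal
W mobility = 8

Answer: B=5 W=8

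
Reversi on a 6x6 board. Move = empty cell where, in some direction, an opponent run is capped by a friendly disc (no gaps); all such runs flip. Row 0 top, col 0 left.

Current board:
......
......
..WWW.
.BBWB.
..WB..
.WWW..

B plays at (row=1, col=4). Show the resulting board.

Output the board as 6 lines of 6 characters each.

Answer: ......
....B.
..WBB.
.BBWB.
..WB..
.WWW..

Derivation:
Place B at (1,4); scan 8 dirs for brackets.
Dir NW: first cell '.' (not opp) -> no flip
Dir N: first cell '.' (not opp) -> no flip
Dir NE: first cell '.' (not opp) -> no flip
Dir W: first cell '.' (not opp) -> no flip
Dir E: first cell '.' (not opp) -> no flip
Dir SW: opp run (2,3) capped by B -> flip
Dir S: opp run (2,4) capped by B -> flip
Dir SE: first cell '.' (not opp) -> no flip
All flips: (2,3) (2,4)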